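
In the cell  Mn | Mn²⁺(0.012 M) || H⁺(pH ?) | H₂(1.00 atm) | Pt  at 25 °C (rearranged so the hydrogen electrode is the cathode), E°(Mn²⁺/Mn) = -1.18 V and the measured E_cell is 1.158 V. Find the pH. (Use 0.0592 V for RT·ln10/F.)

pH = 1.33

E°_cell = 1.18 V and n = 2.
log Q = n(E° − E)/0.0592 = 2×(1.18 − 1.158)/0.0592 = 0.743.
With Q = [Mn²⁺]·P(H₂) / [H⁺]^2, solving for [H⁺] gives log[H⁺] = -1.332, so pH = 1.33.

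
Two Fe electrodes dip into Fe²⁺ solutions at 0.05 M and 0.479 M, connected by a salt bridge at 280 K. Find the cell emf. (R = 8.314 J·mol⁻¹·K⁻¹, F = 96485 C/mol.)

0.027 V

Both half-cells are Fe²⁺/Fe, so E°_cell = 0. The concentrated side is the cathode; the cell reaction moves Fe²⁺ from high to low concentration with n = 2.
Q = [Fe²⁺]_dilute/[Fe²⁺]_conc = 0.05/0.479 = 0.104.
E = 0 − (RT/nF) ln Q = −((8.314×280)/(2×96485))(-2.260) = 0.0273 V.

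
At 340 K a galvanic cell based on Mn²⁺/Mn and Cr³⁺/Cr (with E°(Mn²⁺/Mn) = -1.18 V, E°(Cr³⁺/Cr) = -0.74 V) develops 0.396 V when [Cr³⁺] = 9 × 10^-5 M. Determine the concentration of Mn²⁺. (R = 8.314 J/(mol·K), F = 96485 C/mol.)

0.04 M

From the Nernst equation, ln Q = nF(E° − E)/RT = 6×96485×(0.44 − 0.396)/(8.314×340) = 9.011, so Q = 8190.
With Q = [Mn²⁺]^3/[Cr³⁺]^2 and the known concentrations, [Mn²⁺]^3 in the numerator gives [Mn²⁺] = 0.04 M.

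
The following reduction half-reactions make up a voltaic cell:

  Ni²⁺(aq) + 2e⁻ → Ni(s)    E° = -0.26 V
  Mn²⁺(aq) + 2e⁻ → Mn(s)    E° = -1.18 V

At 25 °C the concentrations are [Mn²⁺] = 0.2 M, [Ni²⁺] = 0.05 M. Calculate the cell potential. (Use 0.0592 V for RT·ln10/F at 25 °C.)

0.902 V

The Ni²⁺/Ni couple has the higher reduction potential and acts as the cathode, so E°_cell = -0.26 − (-1.18) = 0.92 V.
Balancing electrons gives n = 2; the reaction quotient is Q = [Mn²⁺]/[Ni²⁺] = 4.00.
At 25 °C, E = E° − (0.0592/n) log Q = 0.92 − (0.0592/2)(0.602) = 0.920 − 0.018 = 0.902 V.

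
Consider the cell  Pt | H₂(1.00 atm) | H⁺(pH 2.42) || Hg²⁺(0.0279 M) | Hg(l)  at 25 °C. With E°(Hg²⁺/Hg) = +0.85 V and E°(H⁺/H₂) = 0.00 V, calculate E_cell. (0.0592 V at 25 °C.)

0.95 V

The Hg²⁺/Hg couple is the cathode, so E°_cell = 0.85 V; n = 2.
[H⁺] = 10^(−2.42) = 0.0038 M, and Q = [H⁺]^2 / ([Hg²⁺]·P(H₂)) = 5.18 × 10^-4.
E = E° − (0.0592/2) log Q = 0.85 − (0.0592/2)(-3.286) = 0.947 V.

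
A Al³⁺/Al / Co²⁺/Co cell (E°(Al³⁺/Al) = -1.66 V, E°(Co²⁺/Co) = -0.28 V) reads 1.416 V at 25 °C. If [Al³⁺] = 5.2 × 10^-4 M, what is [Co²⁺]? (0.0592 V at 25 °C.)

0.11 M

From the Nernst equation, log Q = n(E° − E)/0.0592 = 6(1.38 − 1.416)/0.0592 = -3.649, so Q = 2.25 × 10^-4.
With Q = [Al³⁺]^2/[Co²⁺]^3 and the known concentrations, [Co²⁺]^3 in the denominator gives [Co²⁺] = 0.11 M.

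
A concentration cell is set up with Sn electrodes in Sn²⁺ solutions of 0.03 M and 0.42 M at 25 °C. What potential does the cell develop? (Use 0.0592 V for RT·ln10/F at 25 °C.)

Both half-cells are Sn²⁺/Sn, so E°_cell = 0. The concentrated side is the cathode; the cell reaction moves Sn²⁺ from high to low concentration with n = 2.
Q = [Sn²⁺]_dilute/[Sn²⁺]_conc = 0.03/0.42 = 0.0714.
E = 0 − (0.0592/2) log Q = −(0.0592/2)(-1.146) = 0.0339 V.

0.034 V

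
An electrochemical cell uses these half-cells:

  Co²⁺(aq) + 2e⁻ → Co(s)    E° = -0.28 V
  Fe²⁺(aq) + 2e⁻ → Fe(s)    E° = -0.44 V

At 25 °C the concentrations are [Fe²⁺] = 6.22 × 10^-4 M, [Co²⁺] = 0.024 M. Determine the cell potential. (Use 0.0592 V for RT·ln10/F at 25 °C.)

The Co²⁺/Co couple has the higher reduction potential and acts as the cathode, so E°_cell = -0.28 − (-0.44) = 0.16 V.
Balancing electrons gives n = 2; the reaction quotient is Q = [Fe²⁺]/[Co²⁺] = 0.0259.
At 25 °C, E = E° − (0.0592/n) log Q = 0.16 − (0.0592/2)(-1.586) = 0.160 + 0.047 = 0.207 V.

0.207 V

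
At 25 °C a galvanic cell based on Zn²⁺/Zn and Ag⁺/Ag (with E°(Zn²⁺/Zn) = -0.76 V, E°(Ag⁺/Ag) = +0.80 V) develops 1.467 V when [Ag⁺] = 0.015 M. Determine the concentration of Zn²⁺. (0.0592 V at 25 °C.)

0.31 M

From the Nernst equation, log Q = n(E° − E)/0.0592 = 2(1.56 − 1.467)/0.0592 = 3.142, so Q = 1390.
With Q = [Zn²⁺]/[Ag⁺]^2 and the known concentrations, [Zn²⁺] in the numerator gives [Zn²⁺] = 0.31 M.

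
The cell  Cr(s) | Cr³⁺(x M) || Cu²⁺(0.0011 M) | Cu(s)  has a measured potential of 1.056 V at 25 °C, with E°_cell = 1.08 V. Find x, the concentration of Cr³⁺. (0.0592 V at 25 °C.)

6 × 10^-4 M

From the Nernst equation, log Q = n(E° − E)/0.0592 = 6(1.08 − 1.056)/0.0592 = 2.432, so Q = 271.
With Q = [Cr³⁺]^2/[Cu²⁺]^3 and the known concentrations, [Cr³⁺]^2 in the numerator gives [Cr³⁺] = 6 × 10^-4 M.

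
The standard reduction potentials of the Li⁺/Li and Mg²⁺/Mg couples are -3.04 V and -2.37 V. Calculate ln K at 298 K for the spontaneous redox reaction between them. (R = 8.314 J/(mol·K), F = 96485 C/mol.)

ln K = 52.2

E°_cell = -2.37 − (-3.04) = 0.67 V, with n = 2 electrons transferred.
At equilibrium E = 0, so the Nernst equation gives ln K = nFE°/RT = (2)(96485)(0.67)/((8.314)(298)) = 52.18.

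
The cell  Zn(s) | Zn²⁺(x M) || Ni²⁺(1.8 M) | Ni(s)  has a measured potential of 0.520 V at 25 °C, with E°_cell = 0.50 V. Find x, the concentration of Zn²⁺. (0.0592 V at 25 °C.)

0.38 M

From the Nernst equation, log Q = n(E° − E)/0.0592 = 2(0.50 − 0.520)/0.0592 = -0.676, so Q = 0.211.
With Q = [Zn²⁺]/[Ni²⁺] and the known concentrations, [Zn²⁺] in the numerator gives [Zn²⁺] = 0.38 M.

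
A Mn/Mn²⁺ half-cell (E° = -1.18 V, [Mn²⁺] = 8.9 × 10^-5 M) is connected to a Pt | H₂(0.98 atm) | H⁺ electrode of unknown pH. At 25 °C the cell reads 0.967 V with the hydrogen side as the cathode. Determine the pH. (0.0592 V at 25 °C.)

pH = 5.63

E°_cell = 1.18 V and n = 2.
log Q = n(E° − E)/0.0592 = 2×(1.18 − 0.967)/0.0592 = 7.196.
With Q = [Mn²⁺]·P(H₂) / [H⁺]^2, solving for [H⁺] gives log[H⁺] = -5.628, so pH = 5.63.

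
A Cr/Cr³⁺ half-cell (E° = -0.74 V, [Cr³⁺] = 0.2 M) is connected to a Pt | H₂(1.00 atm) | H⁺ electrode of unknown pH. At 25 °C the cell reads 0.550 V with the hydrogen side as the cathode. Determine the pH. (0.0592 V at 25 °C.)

pH = 3.44

E°_cell = 0.74 V and n = 6.
log Q = n(E° − E)/0.0592 = 6×(0.74 − 0.550)/0.0592 = 19.257.
With Q = [Cr³⁺]^2·P(H₂)^3 / [H⁺]^6, solving for [H⁺] gives log[H⁺] = -3.442, so pH = 3.44.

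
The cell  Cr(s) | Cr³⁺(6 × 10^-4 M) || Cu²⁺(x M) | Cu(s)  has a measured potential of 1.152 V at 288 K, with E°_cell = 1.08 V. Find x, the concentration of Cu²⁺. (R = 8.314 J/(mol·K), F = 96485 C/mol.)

From the Nernst equation, ln Q = nF(E° − E)/RT = 6×96485×(1.08 − 1.152)/(8.314×288) = -17.408, so Q = 2.75 × 10^-8.
With Q = [Cr³⁺]^2/[Cu²⁺]^3 and the known concentrations, [Cu²⁺]^3 in the denominator gives [Cu²⁺] = 2.4 M.

2.4 M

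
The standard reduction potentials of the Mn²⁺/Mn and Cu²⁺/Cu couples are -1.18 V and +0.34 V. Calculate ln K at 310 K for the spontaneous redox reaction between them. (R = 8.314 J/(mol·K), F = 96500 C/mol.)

ln K = 113.8

E°_cell = +0.34 − (-1.18) = 1.52 V, with n = 2 electrons transferred.
At equilibrium E = 0, so the Nernst equation gives ln K = nFE°/RT = (2)(96500)(1.52)/((8.314)(310)) = 113.82.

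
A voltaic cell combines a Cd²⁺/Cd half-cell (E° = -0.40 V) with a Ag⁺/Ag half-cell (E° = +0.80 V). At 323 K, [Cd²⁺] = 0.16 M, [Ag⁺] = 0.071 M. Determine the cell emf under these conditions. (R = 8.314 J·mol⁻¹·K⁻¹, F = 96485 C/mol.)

1.15 V

The Ag⁺/Ag couple has the higher reduction potential and acts as the cathode, so E°_cell = +0.80 − (-0.40) = 1.20 V.
Balancing electrons gives n = 2; the reaction quotient is Q = [Cd²⁺]/[Ag⁺]^2 = 31.7.
E = E° − (RT/nF) ln Q = 1.20 − (8.314×323)/(2×96485) × (3.458) = 1.200 − 0.048 = 1.152 V.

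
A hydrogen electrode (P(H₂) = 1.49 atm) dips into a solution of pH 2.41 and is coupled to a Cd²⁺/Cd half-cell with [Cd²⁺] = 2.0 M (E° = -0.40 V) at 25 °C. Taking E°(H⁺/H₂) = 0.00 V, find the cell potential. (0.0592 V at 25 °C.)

The hydrogen couple is the cathode, so E°_cell = 0.40 V; n = 2.
[H⁺] = 10^(−2.41) = 0.0039 M, and Q = [Cd²⁺]·P(H₂) / [H⁺]^2 = 1.97 × 10^5.
E = E° − (0.0592/2) log Q = 0.40 − (0.0592/2)(5.294) = 0.243 V.

0.24 V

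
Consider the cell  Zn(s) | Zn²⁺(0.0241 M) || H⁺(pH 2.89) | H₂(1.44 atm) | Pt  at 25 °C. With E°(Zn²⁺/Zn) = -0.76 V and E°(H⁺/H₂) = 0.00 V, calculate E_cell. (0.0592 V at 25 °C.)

0.63 V

The hydrogen couple is the cathode, so E°_cell = 0.76 V; n = 2.
[H⁺] = 10^(−2.89) = 0.0013 M, and Q = [Zn²⁺]·P(H₂) / [H⁺]^2 = 2.09 × 10^4.
E = E° − (0.0592/2) log Q = 0.76 − (0.0592/2)(4.320) = 0.632 V.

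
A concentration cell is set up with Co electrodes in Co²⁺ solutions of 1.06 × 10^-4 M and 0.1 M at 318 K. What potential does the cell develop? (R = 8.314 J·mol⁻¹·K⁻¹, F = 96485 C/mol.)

Both half-cells are Co²⁺/Co, so E°_cell = 0. The concentrated side is the cathode; the cell reaction moves Co²⁺ from high to low concentration with n = 2.
Q = [Co²⁺]_dilute/[Co²⁺]_conc = 1.06 × 10^-4/0.1 = 0.00106.
E = 0 − (RT/nF) ln Q = −((8.314×318)/(2×96485))(-6.849) = 0.0938 V.

0.094 V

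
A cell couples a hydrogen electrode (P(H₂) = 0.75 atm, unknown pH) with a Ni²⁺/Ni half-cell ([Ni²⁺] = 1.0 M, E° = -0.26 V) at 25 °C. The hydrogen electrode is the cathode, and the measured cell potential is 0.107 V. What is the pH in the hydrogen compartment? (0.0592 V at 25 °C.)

E°_cell = 0.26 V and n = 2.
log Q = n(E° − E)/0.0592 = 2×(0.26 − 0.107)/0.0592 = 5.169.
With Q = [Ni²⁺]·P(H₂) / [H⁺]^2, solving for [H⁺] gives log[H⁺] = -2.647, so pH = 2.65.

pH = 2.65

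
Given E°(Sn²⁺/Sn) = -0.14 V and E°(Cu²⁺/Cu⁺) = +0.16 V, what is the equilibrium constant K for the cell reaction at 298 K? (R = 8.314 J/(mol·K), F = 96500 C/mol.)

E°_cell = +0.16 − (-0.14) = 0.30 V, with n = 2 electrons transferred.
At equilibrium E = 0, so the Nernst equation gives ln K = nFE°/RT = (2)(96500)(0.30)/((8.314)(298)) = 23.37.
K = e^23.37 = 1.4 × 10^10.

1.4 × 10^10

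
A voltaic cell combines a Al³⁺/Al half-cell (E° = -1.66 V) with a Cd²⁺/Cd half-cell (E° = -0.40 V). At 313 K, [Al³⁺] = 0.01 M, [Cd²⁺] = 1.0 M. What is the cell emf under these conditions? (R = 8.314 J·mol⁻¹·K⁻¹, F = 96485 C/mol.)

1.30 V

The Cd²⁺/Cd couple has the higher reduction potential and acts as the cathode, so E°_cell = -0.40 − (-1.66) = 1.26 V.
Balancing electrons gives n = 6; the reaction quotient is Q = [Al³⁺]^2/[Cd²⁺]^3 = 1 × 10^-4.
E = E° − (RT/nF) ln Q = 1.26 − (8.314×313)/(6×96485) × (-9.210) = 1.260 + 0.041 = 1.301 V.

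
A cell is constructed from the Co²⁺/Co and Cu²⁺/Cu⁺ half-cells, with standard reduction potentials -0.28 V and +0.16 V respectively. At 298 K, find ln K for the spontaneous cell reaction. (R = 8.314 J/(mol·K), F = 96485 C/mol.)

ln K = 34.3

E°_cell = +0.16 − (-0.28) = 0.44 V, with n = 2 electrons transferred.
At equilibrium E = 0, so the Nernst equation gives ln K = nFE°/RT = (2)(96485)(0.44)/((8.314)(298)) = 34.27.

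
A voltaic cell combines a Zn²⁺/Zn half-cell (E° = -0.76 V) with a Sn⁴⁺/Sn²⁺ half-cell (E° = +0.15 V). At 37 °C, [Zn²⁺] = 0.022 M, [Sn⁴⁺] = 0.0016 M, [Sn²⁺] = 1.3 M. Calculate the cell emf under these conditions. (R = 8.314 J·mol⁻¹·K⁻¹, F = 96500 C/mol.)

The Sn⁴⁺/Sn²⁺ couple has the higher reduction potential and acts as the cathode, so E°_cell = +0.15 − (-0.76) = 0.91 V.
Balancing electrons gives n = 2; the reaction quotient is Q = [Zn²⁺]·[Sn²⁺]/[Sn⁴⁺] = 17.9.
E = E° − (RT/nF) ln Q = 0.91 − (8.314×310)/(2×96500) × (2.883) = 0.910 − 0.038 = 0.872 V.

0.872 V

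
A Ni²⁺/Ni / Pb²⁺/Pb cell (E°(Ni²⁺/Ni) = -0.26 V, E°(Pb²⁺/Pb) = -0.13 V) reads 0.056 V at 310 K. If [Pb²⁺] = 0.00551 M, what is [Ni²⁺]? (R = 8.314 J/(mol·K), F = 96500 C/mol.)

1.4 M

From the Nernst equation, ln Q = nF(E° − E)/RT = 2×96500×(0.13 − 0.056)/(8.314×310) = 5.541, so Q = 255.
With Q = [Ni²⁺]/[Pb²⁺] and the known concentrations, [Ni²⁺] in the numerator gives [Ni²⁺] = 1.4 M.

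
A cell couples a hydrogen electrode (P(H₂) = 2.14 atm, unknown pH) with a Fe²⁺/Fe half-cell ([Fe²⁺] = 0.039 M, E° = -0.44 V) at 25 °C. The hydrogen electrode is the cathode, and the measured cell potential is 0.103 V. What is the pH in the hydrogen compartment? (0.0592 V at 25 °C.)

E°_cell = 0.44 V and n = 2.
log Q = n(E° − E)/0.0592 = 2×(0.44 − 0.103)/0.0592 = 11.385.
With Q = [Fe²⁺]·P(H₂) / [H⁺]^2, solving for [H⁺] gives log[H⁺] = -6.232, so pH = 6.23.

pH = 6.23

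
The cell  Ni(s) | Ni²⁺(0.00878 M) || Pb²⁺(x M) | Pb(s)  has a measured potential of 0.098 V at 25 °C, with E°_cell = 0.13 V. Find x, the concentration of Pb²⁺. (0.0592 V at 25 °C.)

From the Nernst equation, log Q = n(E° − E)/0.0592 = 2(0.13 − 0.098)/0.0592 = 1.081, so Q = 12.1.
With Q = [Ni²⁺]/[Pb²⁺] and the known concentrations, [Pb²⁺] in the denominator gives [Pb²⁺] = 7.3 × 10^-4 M.

7.3 × 10^-4 M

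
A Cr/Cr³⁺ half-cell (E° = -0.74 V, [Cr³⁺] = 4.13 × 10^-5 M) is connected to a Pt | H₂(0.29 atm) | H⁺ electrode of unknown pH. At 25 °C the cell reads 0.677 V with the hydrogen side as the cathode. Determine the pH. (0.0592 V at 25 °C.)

E°_cell = 0.74 V and n = 6.
log Q = n(E° − E)/0.0592 = 6×(0.74 − 0.677)/0.0592 = 6.385.
With Q = [Cr³⁺]^2·P(H₂)^3 / [H⁺]^6, solving for [H⁺] gives log[H⁺] = -2.794, so pH = 2.79.

pH = 2.79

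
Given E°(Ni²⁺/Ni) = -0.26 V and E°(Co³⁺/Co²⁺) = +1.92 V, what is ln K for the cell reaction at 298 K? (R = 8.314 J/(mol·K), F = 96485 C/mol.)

ln K = 169.8

E°_cell = +1.92 − (-0.26) = 2.18 V, with n = 2 electrons transferred.
At equilibrium E = 0, so the Nernst equation gives ln K = nFE°/RT = (2)(96485)(2.18)/((8.314)(298)) = 169.79.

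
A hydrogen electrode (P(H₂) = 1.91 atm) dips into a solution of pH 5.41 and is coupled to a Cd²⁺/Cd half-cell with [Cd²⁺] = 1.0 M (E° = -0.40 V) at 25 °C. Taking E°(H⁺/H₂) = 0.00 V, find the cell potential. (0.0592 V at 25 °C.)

0.071 V

The hydrogen couple is the cathode, so E°_cell = 0.40 V; n = 2.
[H⁺] = 10^(−5.41) = 3.9 × 10^-6 M, and Q = [Cd²⁺]·P(H₂) / [H⁺]^2 = 1.26 × 10^11.
E = E° − (0.0592/2) log Q = 0.40 − (0.0592/2)(11.101) = 0.071 V.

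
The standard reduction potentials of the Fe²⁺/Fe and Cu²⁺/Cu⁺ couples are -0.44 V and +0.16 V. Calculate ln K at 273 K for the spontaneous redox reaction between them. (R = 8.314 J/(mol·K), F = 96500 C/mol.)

E°_cell = +0.16 − (-0.44) = 0.60 V, with n = 2 electrons transferred.
At equilibrium E = 0, so the Nernst equation gives ln K = nFE°/RT = (2)(96500)(0.60)/((8.314)(273)) = 51.02.

ln K = 51.0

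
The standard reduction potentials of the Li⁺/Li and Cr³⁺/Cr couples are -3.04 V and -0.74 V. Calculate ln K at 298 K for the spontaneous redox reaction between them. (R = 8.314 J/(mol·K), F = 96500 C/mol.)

ln K = 268.8

E°_cell = -0.74 − (-3.04) = 2.30 V, with n = 3 electrons transferred.
At equilibrium E = 0, so the Nernst equation gives ln K = nFE°/RT = (3)(96500)(2.30)/((8.314)(298)) = 268.75.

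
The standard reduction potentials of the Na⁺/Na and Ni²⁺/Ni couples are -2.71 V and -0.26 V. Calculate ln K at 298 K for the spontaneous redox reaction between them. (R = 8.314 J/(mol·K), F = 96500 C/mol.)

E°_cell = -0.26 − (-2.71) = 2.45 V, with n = 2 electrons transferred.
At equilibrium E = 0, so the Nernst equation gives ln K = nFE°/RT = (2)(96500)(2.45)/((8.314)(298)) = 190.85.

ln K = 190.9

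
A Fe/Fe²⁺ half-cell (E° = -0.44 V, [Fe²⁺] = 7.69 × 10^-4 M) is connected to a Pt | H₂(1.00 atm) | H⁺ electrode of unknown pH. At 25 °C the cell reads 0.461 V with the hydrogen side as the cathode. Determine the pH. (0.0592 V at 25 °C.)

E°_cell = 0.44 V and n = 2.
log Q = n(E° − E)/0.0592 = 2×(0.44 − 0.461)/0.0592 = -0.709.
With Q = [Fe²⁺]·P(H₂) / [H⁺]^2, solving for [H⁺] gives log[H⁺] = -1.202, so pH = 1.20.

pH = 1.20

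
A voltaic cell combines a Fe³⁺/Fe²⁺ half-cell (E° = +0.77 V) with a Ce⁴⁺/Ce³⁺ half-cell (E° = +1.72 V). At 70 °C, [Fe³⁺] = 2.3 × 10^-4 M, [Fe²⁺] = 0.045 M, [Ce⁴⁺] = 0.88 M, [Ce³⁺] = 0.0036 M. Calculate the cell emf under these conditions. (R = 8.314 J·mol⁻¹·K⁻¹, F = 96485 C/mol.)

The Ce⁴⁺/Ce³⁺ couple has the higher reduction potential and acts as the cathode, so E°_cell = +1.72 − (+0.77) = 0.95 V.
Balancing electrons gives n = 1; the reaction quotient is Q = [Fe³⁺]·[Ce³⁺]/([Fe²⁺]·[Ce⁴⁺]) = 2.09 × 10^-5.
E = E° − (RT/nF) ln Q = 0.95 − (8.314×343)/(1×96485) × (-10.775) = 0.950 + 0.318 = 1.268 V.

1.27 V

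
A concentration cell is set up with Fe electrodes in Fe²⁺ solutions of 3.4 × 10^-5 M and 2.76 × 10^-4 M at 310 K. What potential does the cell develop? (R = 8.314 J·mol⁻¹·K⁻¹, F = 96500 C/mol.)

Both half-cells are Fe²⁺/Fe, so E°_cell = 0. The concentrated side is the cathode; the cell reaction moves Fe²⁺ from high to low concentration with n = 2.
Q = [Fe²⁺]_dilute/[Fe²⁺]_conc = 3.4 × 10^-5/2.76 × 10^-4 = 0.123.
E = 0 − (RT/nF) ln Q = −((8.314×310)/(2×96500))(-2.094) = 0.0280 V.

0.028 V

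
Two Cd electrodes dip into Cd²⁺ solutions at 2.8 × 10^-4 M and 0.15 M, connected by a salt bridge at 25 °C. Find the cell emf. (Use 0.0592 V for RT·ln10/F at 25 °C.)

0.081 V

Both half-cells are Cd²⁺/Cd, so E°_cell = 0. The concentrated side is the cathode; the cell reaction moves Cd²⁺ from high to low concentration with n = 2.
Q = [Cd²⁺]_dilute/[Cd²⁺]_conc = 2.8 × 10^-4/0.15 = 0.00187.
E = 0 − (0.0592/2) log Q = −(0.0592/2)(-2.729) = 0.0808 V.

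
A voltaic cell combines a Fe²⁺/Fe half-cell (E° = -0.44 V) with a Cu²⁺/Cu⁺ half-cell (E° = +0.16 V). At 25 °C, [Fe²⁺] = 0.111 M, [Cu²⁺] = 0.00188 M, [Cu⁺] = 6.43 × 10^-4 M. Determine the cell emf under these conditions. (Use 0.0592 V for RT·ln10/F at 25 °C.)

The Cu²⁺/Cu⁺ couple has the higher reduction potential and acts as the cathode, so E°_cell = +0.16 − (-0.44) = 0.60 V.
Balancing electrons gives n = 2; the reaction quotient is Q = [Fe²⁺]·[Cu⁺]^2/[Cu²⁺]^2 = 0.0130.
At 25 °C, E = E° − (0.0592/n) log Q = 0.60 − (0.0592/2)(-1.887) = 0.600 + 0.056 = 0.656 V.

0.656 V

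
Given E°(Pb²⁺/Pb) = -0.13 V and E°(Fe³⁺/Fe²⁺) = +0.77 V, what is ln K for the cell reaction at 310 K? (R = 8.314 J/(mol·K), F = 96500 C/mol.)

ln K = 67.4

E°_cell = +0.77 − (-0.13) = 0.90 V, with n = 2 electrons transferred.
At equilibrium E = 0, so the Nernst equation gives ln K = nFE°/RT = (2)(96500)(0.90)/((8.314)(310)) = 67.40.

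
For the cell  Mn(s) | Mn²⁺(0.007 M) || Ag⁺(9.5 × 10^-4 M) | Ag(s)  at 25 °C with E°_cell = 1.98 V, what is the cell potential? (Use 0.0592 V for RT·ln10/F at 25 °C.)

Balancing electrons gives n = 2; the reaction quotient is Q = [Mn²⁺]/[Ag⁺]^2 = 7760.
At 25 °C, E = E° − (0.0592/n) log Q = 1.98 − (0.0592/2)(3.890) = 1.980 − 0.115 = 1.865 V.

1.86 V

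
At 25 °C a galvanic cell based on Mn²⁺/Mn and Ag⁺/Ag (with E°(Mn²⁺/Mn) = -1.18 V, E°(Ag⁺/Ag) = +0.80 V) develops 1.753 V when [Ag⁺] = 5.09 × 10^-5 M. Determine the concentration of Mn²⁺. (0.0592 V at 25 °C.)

0.12 M

From the Nernst equation, log Q = n(E° − E)/0.0592 = 2(1.98 − 1.753)/0.0592 = 7.669, so Q = 4.67 × 10^7.
With Q = [Mn²⁺]/[Ag⁺]^2 and the known concentrations, [Mn²⁺] in the numerator gives [Mn²⁺] = 0.12 M.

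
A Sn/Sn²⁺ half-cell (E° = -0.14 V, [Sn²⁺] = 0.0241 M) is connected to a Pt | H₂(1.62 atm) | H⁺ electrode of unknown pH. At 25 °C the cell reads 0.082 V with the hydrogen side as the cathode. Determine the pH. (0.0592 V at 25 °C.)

pH = 1.68

E°_cell = 0.14 V and n = 2.
log Q = n(E° − E)/0.0592 = 2×(0.14 − 0.082)/0.0592 = 1.959.
With Q = [Sn²⁺]·P(H₂) / [H⁺]^2, solving for [H⁺] gives log[H⁺] = -1.684, so pH = 1.68.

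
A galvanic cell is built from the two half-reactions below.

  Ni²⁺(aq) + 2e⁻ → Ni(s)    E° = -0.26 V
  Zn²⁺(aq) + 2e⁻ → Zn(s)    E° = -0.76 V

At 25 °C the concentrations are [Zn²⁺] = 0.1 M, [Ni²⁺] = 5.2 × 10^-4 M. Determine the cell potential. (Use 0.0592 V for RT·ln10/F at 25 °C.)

0.432 V

The Ni²⁺/Ni couple has the higher reduction potential and acts as the cathode, so E°_cell = -0.26 − (-0.76) = 0.50 V.
Balancing electrons gives n = 2; the reaction quotient is Q = [Zn²⁺]/[Ni²⁺] = 192.
At 25 °C, E = E° − (0.0592/n) log Q = 0.50 − (0.0592/2)(2.284) = 0.500 − 0.068 = 0.432 V.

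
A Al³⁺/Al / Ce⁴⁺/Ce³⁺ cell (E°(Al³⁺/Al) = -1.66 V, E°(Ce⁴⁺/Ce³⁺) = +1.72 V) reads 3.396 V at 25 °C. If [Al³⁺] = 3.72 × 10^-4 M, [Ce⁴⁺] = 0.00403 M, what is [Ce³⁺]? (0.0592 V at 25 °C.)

From the Nernst equation, log Q = n(E° − E)/0.0592 = 3(3.38 − 3.396)/0.0592 = -0.811, so Q = 0.155.
With Q = [Al³⁺]·[Ce³⁺]^3/[Ce⁴⁺]^3 and the known concentrations, [Ce³⁺]^3 in the numerator gives [Ce³⁺] = 0.03 M.

0.03 M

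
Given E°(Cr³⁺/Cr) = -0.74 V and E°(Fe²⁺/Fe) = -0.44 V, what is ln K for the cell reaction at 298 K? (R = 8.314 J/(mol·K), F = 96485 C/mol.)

ln K = 70.1

E°_cell = -0.44 − (-0.74) = 0.30 V, with n = 6 electrons transferred.
At equilibrium E = 0, so the Nernst equation gives ln K = nFE°/RT = (6)(96485)(0.30)/((8.314)(298)) = 70.10.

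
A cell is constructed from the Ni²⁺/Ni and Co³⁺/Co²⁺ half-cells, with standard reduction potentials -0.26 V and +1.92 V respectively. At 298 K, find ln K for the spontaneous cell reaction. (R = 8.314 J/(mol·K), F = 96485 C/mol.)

E°_cell = +1.92 − (-0.26) = 2.18 V, with n = 2 electrons transferred.
At equilibrium E = 0, so the Nernst equation gives ln K = nFE°/RT = (2)(96485)(2.18)/((8.314)(298)) = 169.79.

ln K = 169.8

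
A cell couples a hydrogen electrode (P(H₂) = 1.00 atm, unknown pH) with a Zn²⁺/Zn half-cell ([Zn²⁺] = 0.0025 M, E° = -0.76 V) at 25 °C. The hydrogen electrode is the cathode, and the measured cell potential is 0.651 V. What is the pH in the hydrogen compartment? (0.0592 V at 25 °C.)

E°_cell = 0.76 V and n = 2.
log Q = n(E° − E)/0.0592 = 2×(0.76 − 0.651)/0.0592 = 3.682.
With Q = [Zn²⁺]·P(H₂) / [H⁺]^2, solving for [H⁺] gives log[H⁺] = -3.142, so pH = 3.14.

pH = 3.14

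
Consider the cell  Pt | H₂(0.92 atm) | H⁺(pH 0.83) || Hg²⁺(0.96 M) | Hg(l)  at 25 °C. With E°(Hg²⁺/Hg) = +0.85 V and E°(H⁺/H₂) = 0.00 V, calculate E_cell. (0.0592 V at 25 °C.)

0.90 V

The Hg²⁺/Hg couple is the cathode, so E°_cell = 0.85 V; n = 2.
[H⁺] = 10^(−0.83) = 0.15 M, and Q = [H⁺]^2 / ([Hg²⁺]·P(H₂)) = 0.0248.
E = E° − (0.0592/2) log Q = 0.85 − (0.0592/2)(-1.606) = 0.898 V.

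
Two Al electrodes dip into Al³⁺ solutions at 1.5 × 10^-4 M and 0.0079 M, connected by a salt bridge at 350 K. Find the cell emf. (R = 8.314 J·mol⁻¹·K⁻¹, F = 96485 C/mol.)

0.040 V

Both half-cells are Al³⁺/Al, so E°_cell = 0. The concentrated side is the cathode; the cell reaction moves Al³⁺ from high to low concentration with n = 3.
Q = [Al³⁺]_dilute/[Al³⁺]_conc = 1.5 × 10^-4/0.0079 = 0.0190.
E = 0 − (RT/nF) ln Q = −((8.314×350)/(3×96485))(-3.964) = 0.0399 V.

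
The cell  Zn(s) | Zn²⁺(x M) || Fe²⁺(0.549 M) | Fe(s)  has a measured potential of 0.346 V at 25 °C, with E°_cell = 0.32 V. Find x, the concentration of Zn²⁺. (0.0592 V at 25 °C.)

From the Nernst equation, log Q = n(E° − E)/0.0592 = 2(0.32 − 0.346)/0.0592 = -0.878, so Q = 0.132.
With Q = [Zn²⁺]/[Fe²⁺] and the known concentrations, [Zn²⁺] in the numerator gives [Zn²⁺] = 0.073 M.

0.073 M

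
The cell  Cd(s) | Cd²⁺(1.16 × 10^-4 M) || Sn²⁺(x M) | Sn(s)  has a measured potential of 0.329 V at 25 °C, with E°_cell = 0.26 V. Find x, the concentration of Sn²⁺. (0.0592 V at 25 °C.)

0.025 M

From the Nernst equation, log Q = n(E° − E)/0.0592 = 2(0.26 − 0.329)/0.0592 = -2.331, so Q = 0.00467.
With Q = [Cd²⁺]/[Sn²⁺] and the known concentrations, [Sn²⁺] in the denominator gives [Sn²⁺] = 0.025 M.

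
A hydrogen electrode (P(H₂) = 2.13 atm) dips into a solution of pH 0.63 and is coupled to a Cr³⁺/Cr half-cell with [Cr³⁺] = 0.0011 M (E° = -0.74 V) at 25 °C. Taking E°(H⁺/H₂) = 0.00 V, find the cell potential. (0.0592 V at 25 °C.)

The hydrogen couple is the cathode, so E°_cell = 0.74 V; n = 6.
[H⁺] = 10^(−0.63) = 0.23 M, and Q = [Cr³⁺]^2·P(H₂)^3 / [H⁺]^6 = 0.0705.
E = E° − (0.0592/6) log Q = 0.74 − (0.0592/6)(-1.152) = 0.751 V.

0.75 V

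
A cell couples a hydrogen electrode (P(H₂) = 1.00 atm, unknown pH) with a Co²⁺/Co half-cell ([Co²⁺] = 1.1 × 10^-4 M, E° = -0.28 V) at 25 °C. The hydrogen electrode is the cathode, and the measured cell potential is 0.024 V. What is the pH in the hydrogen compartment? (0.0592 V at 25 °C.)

E°_cell = 0.28 V and n = 2.
log Q = n(E° − E)/0.0592 = 2×(0.28 − 0.024)/0.0592 = 8.649.
With Q = [Co²⁺]·P(H₂) / [H⁺]^2, solving for [H⁺] gives log[H⁺] = -6.304, so pH = 6.30.

pH = 6.30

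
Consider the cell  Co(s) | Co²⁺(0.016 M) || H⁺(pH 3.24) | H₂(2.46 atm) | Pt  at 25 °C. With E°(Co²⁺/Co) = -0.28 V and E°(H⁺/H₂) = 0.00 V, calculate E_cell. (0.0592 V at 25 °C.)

0.13 V

The hydrogen couple is the cathode, so E°_cell = 0.28 V; n = 2.
[H⁺] = 10^(−3.24) = 5.8 × 10^-4 M, and Q = [Co²⁺]·P(H₂) / [H⁺]^2 = 1.19 × 10^5.
E = E° − (0.0592/2) log Q = 0.28 − (0.0592/2)(5.075) = 0.130 V.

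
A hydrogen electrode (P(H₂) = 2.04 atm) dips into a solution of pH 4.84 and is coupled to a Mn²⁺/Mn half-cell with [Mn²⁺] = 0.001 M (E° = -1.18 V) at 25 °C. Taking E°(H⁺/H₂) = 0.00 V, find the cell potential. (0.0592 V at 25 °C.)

The hydrogen couple is the cathode, so E°_cell = 1.18 V; n = 2.
[H⁺] = 10^(−4.84) = 1.4 × 10^-5 M, and Q = [Mn²⁺]·P(H₂) / [H⁺]^2 = 9.76 × 10^6.
E = E° − (0.0592/2) log Q = 1.18 − (0.0592/2)(6.990) = 0.973 V.

0.97 V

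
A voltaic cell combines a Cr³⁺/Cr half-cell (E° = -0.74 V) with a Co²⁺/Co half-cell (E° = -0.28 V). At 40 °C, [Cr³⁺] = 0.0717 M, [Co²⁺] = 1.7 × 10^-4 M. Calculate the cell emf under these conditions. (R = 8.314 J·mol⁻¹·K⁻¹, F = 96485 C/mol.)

The Co²⁺/Co couple has the higher reduction potential and acts as the cathode, so E°_cell = -0.28 − (-0.74) = 0.46 V.
Balancing electrons gives n = 6; the reaction quotient is Q = [Cr³⁺]^2/[Co²⁺]^3 = 1.05 × 10^9.
E = E° − (RT/nF) ln Q = 0.46 − (8.314×313)/(6×96485) × (20.769) = 0.460 − 0.093 = 0.367 V.

0.367 V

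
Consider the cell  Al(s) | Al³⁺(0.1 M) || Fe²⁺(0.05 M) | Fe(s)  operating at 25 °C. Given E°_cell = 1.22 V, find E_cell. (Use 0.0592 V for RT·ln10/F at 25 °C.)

1.20 V

Balancing electrons gives n = 6; the reaction quotient is Q = [Al³⁺]^2/[Fe²⁺]^3 = 80.0.
At 25 °C, E = E° − (0.0592/n) log Q = 1.22 − (0.0592/6)(1.903) = 1.220 − 0.019 = 1.201 V.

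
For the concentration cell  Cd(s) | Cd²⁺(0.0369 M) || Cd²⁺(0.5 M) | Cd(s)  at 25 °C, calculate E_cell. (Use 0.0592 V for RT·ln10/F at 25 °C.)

Both half-cells are Cd²⁺/Cd, so E°_cell = 0. The concentrated side is the cathode; the cell reaction moves Cd²⁺ from high to low concentration with n = 2.
Q = [Cd²⁺]_dilute/[Cd²⁺]_conc = 0.0369/0.5 = 0.0738.
E = 0 − (0.0592/2) log Q = −(0.0592/2)(-1.132) = 0.0335 V.

0.034 V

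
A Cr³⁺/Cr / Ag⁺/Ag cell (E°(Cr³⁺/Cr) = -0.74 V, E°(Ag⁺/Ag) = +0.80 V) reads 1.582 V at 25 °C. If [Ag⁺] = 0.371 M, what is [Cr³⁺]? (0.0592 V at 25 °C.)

From the Nernst equation, log Q = n(E° − E)/0.0592 = 3(1.54 − 1.582)/0.0592 = -2.128, so Q = 0.00744.
With Q = [Cr³⁺]/[Ag⁺]^3 and the known concentrations, [Cr³⁺] in the numerator gives [Cr³⁺] = 3.8 × 10^-4 M.

3.8 × 10^-4 M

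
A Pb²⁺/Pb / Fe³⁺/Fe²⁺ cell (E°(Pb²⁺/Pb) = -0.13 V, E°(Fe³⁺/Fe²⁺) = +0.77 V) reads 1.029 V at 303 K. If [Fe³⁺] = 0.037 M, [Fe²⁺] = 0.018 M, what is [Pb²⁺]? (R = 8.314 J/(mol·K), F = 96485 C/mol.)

From the Nernst equation, ln Q = nF(E° − E)/RT = 2×96485×(0.90 − 1.029)/(8.314×303) = -9.882, so Q = 5.11 × 10^-5.
With Q = [Pb²⁺]·[Fe²⁺]^2/[Fe³⁺]^2 and the known concentrations, [Pb²⁺] in the numerator gives [Pb²⁺] = 2.2 × 10^-4 M.

2.2 × 10^-4 M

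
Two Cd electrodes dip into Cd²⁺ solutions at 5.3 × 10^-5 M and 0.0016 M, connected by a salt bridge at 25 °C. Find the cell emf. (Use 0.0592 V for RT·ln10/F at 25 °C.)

Both half-cells are Cd²⁺/Cd, so E°_cell = 0. The concentrated side is the cathode; the cell reaction moves Cd²⁺ from high to low concentration with n = 2.
Q = [Cd²⁺]_dilute/[Cd²⁺]_conc = 5.3 × 10^-5/0.0016 = 0.0331.
E = 0 − (0.0592/2) log Q = −(0.0592/2)(-1.480) = 0.0438 V.

0.044 V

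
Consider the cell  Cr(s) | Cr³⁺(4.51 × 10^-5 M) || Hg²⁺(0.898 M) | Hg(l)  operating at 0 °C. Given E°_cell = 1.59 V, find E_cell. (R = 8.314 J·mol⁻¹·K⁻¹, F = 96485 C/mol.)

1.67 V

Balancing electrons gives n = 6; the reaction quotient is Q = [Cr³⁺]^2/[Hg²⁺]^3 = 2.81 × 10^-9.
E = E° − (RT/nF) ln Q = 1.59 − (8.314×273)/(6×96485) × (-19.691) = 1.590 + 0.077 = 1.667 V.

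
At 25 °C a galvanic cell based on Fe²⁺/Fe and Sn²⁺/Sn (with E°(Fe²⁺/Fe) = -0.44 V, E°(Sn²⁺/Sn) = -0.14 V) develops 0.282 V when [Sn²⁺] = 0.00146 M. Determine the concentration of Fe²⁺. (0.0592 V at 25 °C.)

0.0059 M

From the Nernst equation, log Q = n(E° − E)/0.0592 = 2(0.30 − 0.282)/0.0592 = 0.608, so Q = 4.06.
With Q = [Fe²⁺]/[Sn²⁺] and the known concentrations, [Fe²⁺] in the numerator gives [Fe²⁺] = 0.0059 M.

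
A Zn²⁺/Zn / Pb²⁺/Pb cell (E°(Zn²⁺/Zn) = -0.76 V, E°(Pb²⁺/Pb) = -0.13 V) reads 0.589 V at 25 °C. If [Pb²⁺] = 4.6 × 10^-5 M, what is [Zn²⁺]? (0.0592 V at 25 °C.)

From the Nernst equation, log Q = n(E° − E)/0.0592 = 2(0.63 − 0.589)/0.0592 = 1.385, so Q = 24.3.
With Q = [Zn²⁺]/[Pb²⁺] and the known concentrations, [Zn²⁺] in the numerator gives [Zn²⁺] = 0.0011 M.

0.0011 M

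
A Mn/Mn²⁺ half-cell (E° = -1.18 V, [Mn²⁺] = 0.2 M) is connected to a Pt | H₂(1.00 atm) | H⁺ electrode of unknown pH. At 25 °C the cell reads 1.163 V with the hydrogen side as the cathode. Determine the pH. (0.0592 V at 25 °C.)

pH = 0.64

E°_cell = 1.18 V and n = 2.
log Q = n(E° − E)/0.0592 = 2×(1.18 − 1.163)/0.0592 = 0.574.
With Q = [Mn²⁺]·P(H₂) / [H⁺]^2, solving for [H⁺] gives log[H⁺] = -0.637, so pH = 0.64.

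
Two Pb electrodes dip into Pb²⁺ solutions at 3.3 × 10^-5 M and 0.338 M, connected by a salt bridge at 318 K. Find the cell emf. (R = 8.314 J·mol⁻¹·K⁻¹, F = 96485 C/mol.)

Both half-cells are Pb²⁺/Pb, so E°_cell = 0. The concentrated side is the cathode; the cell reaction moves Pb²⁺ from high to low concentration with n = 2.
Q = [Pb²⁺]_dilute/[Pb²⁺]_conc = 3.3 × 10^-5/0.338 = 9.76 × 10^-5.
E = 0 − (RT/nF) ln Q = −((8.314×318)/(2×96485))(-9.234) = 0.1265 V.

0.13 V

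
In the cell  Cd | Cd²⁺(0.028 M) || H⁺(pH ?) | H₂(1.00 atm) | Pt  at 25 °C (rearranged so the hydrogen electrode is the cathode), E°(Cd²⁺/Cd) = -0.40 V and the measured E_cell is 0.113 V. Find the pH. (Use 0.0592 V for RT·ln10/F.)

E°_cell = 0.40 V and n = 2.
log Q = n(E° − E)/0.0592 = 2×(0.40 − 0.113)/0.0592 = 9.696.
With Q = [Cd²⁺]·P(H₂) / [H⁺]^2, solving for [H⁺] gives log[H⁺] = -5.624, so pH = 5.62.

pH = 5.62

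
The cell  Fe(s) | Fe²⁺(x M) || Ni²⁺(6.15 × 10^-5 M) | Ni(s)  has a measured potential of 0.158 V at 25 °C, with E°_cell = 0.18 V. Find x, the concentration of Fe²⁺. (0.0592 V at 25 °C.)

3.4 × 10^-4 M

From the Nernst equation, log Q = n(E° − E)/0.0592 = 2(0.18 − 0.158)/0.0592 = 0.743, so Q = 5.54.
With Q = [Fe²⁺]/[Ni²⁺] and the known concentrations, [Fe²⁺] in the numerator gives [Fe²⁺] = 3.4 × 10^-4 M.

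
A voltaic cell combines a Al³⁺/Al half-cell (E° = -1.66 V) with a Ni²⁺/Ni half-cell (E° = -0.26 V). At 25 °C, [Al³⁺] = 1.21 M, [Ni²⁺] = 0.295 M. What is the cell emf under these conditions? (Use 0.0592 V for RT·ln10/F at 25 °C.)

The Ni²⁺/Ni couple has the higher reduction potential and acts as the cathode, so E°_cell = -0.26 − (-1.66) = 1.40 V.
Balancing electrons gives n = 6; the reaction quotient is Q = [Al³⁺]^2/[Ni²⁺]^3 = 57.0.
At 25 °C, E = E° − (0.0592/n) log Q = 1.40 − (0.0592/6)(1.756) = 1.400 − 0.017 = 1.383 V.

1.38 V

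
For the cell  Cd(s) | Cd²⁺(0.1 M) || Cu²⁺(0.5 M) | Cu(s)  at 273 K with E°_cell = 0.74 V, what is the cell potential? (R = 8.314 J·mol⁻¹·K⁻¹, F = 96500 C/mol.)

0.759 V

Balancing electrons gives n = 2; the reaction quotient is Q = [Cd²⁺]/[Cu²⁺] = 0.200.
E = E° − (RT/nF) ln Q = 0.74 − (8.314×273)/(2×96500) × (-1.609) = 0.740 + 0.019 = 0.759 V.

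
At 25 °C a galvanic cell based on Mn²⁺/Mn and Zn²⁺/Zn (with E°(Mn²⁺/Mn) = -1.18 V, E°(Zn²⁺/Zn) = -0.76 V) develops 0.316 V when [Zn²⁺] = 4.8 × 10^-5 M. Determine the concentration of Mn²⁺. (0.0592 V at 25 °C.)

0.16 M

From the Nernst equation, log Q = n(E° − E)/0.0592 = 2(0.42 − 0.316)/0.0592 = 3.514, so Q = 3260.
With Q = [Mn²⁺]/[Zn²⁺] and the known concentrations, [Mn²⁺] in the numerator gives [Mn²⁺] = 0.16 M.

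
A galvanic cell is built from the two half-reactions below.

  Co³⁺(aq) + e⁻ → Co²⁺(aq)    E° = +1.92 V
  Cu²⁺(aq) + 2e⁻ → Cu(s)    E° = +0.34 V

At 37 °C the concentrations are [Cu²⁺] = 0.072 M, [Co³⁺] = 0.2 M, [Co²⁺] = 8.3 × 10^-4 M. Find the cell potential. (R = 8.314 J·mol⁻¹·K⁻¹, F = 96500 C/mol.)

The Co³⁺/Co²⁺ couple has the higher reduction potential and acts as the cathode, so E°_cell = +1.92 − (+0.34) = 1.58 V.
Balancing electrons gives n = 2; the reaction quotient is Q = [Cu²⁺]·[Co²⁺]^2/[Co³⁺]^2 = 1.24 × 10^-6.
E = E° − (RT/nF) ln Q = 1.58 − (8.314×310)/(2×96500) × (-13.600) = 1.580 + 0.182 = 1.762 V.

1.76 V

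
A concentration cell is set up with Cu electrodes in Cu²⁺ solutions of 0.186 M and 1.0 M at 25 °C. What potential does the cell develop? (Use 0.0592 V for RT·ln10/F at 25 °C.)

Both half-cells are Cu²⁺/Cu, so E°_cell = 0. The concentrated side is the cathode; the cell reaction moves Cu²⁺ from high to low concentration with n = 2.
Q = [Cu²⁺]_dilute/[Cu²⁺]_conc = 0.186/1.0 = 0.186.
E = 0 − (0.0592/2) log Q = −(0.0592/2)(-0.730) = 0.0216 V.

0.022 V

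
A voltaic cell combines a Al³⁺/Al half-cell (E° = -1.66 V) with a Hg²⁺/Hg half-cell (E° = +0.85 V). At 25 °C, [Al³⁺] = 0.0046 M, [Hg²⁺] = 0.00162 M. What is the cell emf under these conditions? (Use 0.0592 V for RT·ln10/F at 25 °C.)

2.47 V

The Hg²⁺/Hg couple has the higher reduction potential and acts as the cathode, so E°_cell = +0.85 − (-1.66) = 2.51 V.
Balancing electrons gives n = 6; the reaction quotient is Q = [Al³⁺]^2/[Hg²⁺]^3 = 4980.
At 25 °C, E = E° − (0.0592/n) log Q = 2.51 − (0.0592/6)(3.697) = 2.510 − 0.036 = 2.474 V.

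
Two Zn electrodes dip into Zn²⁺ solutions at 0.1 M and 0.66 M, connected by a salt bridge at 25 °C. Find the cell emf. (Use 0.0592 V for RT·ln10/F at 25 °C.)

0.024 V

Both half-cells are Zn²⁺/Zn, so E°_cell = 0. The concentrated side is the cathode; the cell reaction moves Zn²⁺ from high to low concentration with n = 2.
Q = [Zn²⁺]_dilute/[Zn²⁺]_conc = 0.1/0.66 = 0.152.
E = 0 − (0.0592/2) log Q = −(0.0592/2)(-0.820) = 0.0243 V.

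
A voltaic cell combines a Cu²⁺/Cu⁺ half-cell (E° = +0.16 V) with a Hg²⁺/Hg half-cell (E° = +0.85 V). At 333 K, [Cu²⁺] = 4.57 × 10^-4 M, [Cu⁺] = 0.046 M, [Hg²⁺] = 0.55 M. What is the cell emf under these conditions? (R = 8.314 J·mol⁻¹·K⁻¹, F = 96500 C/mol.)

0.814 V

The Hg²⁺/Hg couple has the higher reduction potential and acts as the cathode, so E°_cell = +0.85 − (+0.16) = 0.69 V.
Balancing electrons gives n = 2; the reaction quotient is Q = [Cu²⁺]^2/([Cu⁺]^2·[Hg²⁺]) = 1.79 × 10^-4.
E = E° − (RT/nF) ln Q = 0.69 − (8.314×333)/(2×96500) × (-8.626) = 0.690 + 0.124 = 0.814 V.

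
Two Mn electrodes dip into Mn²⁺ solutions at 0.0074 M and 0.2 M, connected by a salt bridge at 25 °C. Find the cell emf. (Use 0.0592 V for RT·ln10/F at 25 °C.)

0.042 V

Both half-cells are Mn²⁺/Mn, so E°_cell = 0. The concentrated side is the cathode; the cell reaction moves Mn²⁺ from high to low concentration with n = 2.
Q = [Mn²⁺]_dilute/[Mn²⁺]_conc = 0.0074/0.2 = 0.0370.
E = 0 − (0.0592/2) log Q = −(0.0592/2)(-1.432) = 0.0424 V.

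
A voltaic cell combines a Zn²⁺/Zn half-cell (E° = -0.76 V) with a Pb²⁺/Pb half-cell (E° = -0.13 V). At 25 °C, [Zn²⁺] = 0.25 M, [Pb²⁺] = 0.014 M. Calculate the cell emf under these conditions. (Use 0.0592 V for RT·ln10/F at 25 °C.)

0.593 V

The Pb²⁺/Pb couple has the higher reduction potential and acts as the cathode, so E°_cell = -0.13 − (-0.76) = 0.63 V.
Balancing electrons gives n = 2; the reaction quotient is Q = [Zn²⁺]/[Pb²⁺] = 17.9.
At 25 °C, E = E° − (0.0592/n) log Q = 0.63 − (0.0592/2)(1.252) = 0.630 − 0.037 = 0.593 V.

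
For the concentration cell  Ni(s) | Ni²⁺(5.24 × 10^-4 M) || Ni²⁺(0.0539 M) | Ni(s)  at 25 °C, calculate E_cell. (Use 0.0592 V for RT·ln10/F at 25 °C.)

Both half-cells are Ni²⁺/Ni, so E°_cell = 0. The concentrated side is the cathode; the cell reaction moves Ni²⁺ from high to low concentration with n = 2.
Q = [Ni²⁺]_dilute/[Ni²⁺]_conc = 5.24 × 10^-4/0.0539 = 0.00972.
E = 0 − (0.0592/2) log Q = −(0.0592/2)(-2.012) = 0.0596 V.

0.060 V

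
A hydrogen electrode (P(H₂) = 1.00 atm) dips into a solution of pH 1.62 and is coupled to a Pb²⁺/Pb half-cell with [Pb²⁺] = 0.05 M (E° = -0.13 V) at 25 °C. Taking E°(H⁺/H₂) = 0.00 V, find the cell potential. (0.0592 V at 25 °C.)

The hydrogen couple is the cathode, so E°_cell = 0.13 V; n = 2.
[H⁺] = 10^(−1.62) = 0.024 M, and Q = [Pb²⁺]·P(H₂) / [H⁺]^2 = 86.9.
E = E° − (0.0592/2) log Q = 0.13 − (0.0592/2)(1.939) = 0.073 V.

0.073 V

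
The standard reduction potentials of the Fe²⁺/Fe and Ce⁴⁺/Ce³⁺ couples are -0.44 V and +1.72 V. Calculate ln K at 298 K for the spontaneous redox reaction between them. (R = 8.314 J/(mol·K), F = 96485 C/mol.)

ln K = 168.2

E°_cell = +1.72 − (-0.44) = 2.16 V, with n = 2 electrons transferred.
At equilibrium E = 0, so the Nernst equation gives ln K = nFE°/RT = (2)(96485)(2.16)/((8.314)(298)) = 168.24.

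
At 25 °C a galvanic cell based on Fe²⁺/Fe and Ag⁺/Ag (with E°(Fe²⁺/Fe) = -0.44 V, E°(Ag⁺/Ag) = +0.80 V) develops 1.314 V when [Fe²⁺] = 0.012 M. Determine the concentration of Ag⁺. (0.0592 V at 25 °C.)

From the Nernst equation, log Q = n(E° − E)/0.0592 = 2(1.24 − 1.314)/0.0592 = -2.500, so Q = 0.00316.
With Q = [Fe²⁺]/[Ag⁺]^2 and the known concentrations, [Ag⁺]^2 in the denominator gives [Ag⁺] = 1.9 M.

1.9 M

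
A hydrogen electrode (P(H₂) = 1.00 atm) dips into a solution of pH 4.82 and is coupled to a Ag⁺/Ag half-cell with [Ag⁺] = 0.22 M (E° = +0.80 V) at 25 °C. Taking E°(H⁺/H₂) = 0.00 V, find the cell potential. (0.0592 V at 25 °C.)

The Ag⁺/Ag couple is the cathode, so E°_cell = 0.80 V; n = 2.
[H⁺] = 10^(−4.82) = 1.5 × 10^-5 M, and Q = [H⁺]^2 / ([Ag⁺]^2·P(H₂)) = 4.73 × 10^-9.
E = E° − (0.0592/2) log Q = 0.80 − (0.0592/2)(-8.325) = 1.046 V.

1.05 V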